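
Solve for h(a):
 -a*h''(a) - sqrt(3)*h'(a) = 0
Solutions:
 h(a) = C1 + C2*a^(1 - sqrt(3))


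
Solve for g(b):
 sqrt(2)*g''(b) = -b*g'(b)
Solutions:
 g(b) = C1 + C2*erf(2^(1/4)*b/2)


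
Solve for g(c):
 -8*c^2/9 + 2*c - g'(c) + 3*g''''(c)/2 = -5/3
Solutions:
 g(c) = C1 + C4*exp(2^(1/3)*3^(2/3)*c/3) - 8*c^3/27 + c^2 + 5*c/3 + (C2*sin(2^(1/3)*3^(1/6)*c/2) + C3*cos(2^(1/3)*3^(1/6)*c/2))*exp(-2^(1/3)*3^(2/3)*c/6)


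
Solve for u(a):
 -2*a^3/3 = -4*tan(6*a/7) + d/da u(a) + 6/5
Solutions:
 u(a) = C1 - a^4/6 - 6*a/5 - 14*log(cos(6*a/7))/3


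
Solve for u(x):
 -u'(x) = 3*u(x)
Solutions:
 u(x) = C1*exp(-3*x)


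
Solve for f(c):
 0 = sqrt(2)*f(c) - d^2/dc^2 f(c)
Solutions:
 f(c) = C1*exp(-2^(1/4)*c) + C2*exp(2^(1/4)*c)


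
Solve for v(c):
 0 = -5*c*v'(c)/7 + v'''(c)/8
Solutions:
 v(c) = C1 + Integral(C2*airyai(2*5^(1/3)*7^(2/3)*c/7) + C3*airybi(2*5^(1/3)*7^(2/3)*c/7), c)


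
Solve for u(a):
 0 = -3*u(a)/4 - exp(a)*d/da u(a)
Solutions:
 u(a) = C1*exp(3*exp(-a)/4)


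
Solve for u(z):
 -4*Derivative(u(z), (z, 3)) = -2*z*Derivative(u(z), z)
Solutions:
 u(z) = C1 + Integral(C2*airyai(2^(2/3)*z/2) + C3*airybi(2^(2/3)*z/2), z)


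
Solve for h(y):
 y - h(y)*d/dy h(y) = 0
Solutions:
 h(y) = -sqrt(C1 + y^2)
 h(y) = sqrt(C1 + y^2)


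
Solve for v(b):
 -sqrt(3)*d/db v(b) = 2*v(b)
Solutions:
 v(b) = C1*exp(-2*sqrt(3)*b/3)


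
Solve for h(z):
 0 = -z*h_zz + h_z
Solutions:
 h(z) = C1 + C2*z^2


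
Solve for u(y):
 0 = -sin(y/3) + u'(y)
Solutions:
 u(y) = C1 - 3*cos(y/3)


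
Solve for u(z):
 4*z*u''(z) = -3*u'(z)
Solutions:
 u(z) = C1 + C2*z^(1/4)


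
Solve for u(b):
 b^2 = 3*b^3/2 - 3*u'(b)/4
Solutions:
 u(b) = C1 + b^4/2 - 4*b^3/9


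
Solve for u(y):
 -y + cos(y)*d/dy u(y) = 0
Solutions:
 u(y) = C1 + Integral(y/cos(y), y)


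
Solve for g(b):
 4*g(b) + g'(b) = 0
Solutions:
 g(b) = C1*exp(-4*b)


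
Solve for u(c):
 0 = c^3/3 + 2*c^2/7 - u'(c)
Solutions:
 u(c) = C1 + c^4/12 + 2*c^3/21


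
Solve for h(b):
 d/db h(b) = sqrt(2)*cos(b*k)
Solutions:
 h(b) = C1 + sqrt(2)*sin(b*k)/k


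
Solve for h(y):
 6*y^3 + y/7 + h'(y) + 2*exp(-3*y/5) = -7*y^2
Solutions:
 h(y) = C1 - 3*y^4/2 - 7*y^3/3 - y^2/14 + 10*exp(-3*y/5)/3


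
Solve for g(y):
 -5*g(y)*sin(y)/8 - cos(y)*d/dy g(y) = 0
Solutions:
 g(y) = C1*cos(y)^(5/8)


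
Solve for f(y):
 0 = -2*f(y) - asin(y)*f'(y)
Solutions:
 f(y) = C1*exp(-2*Integral(1/asin(y), y))


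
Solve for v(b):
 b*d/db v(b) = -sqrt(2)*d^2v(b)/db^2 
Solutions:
 v(b) = C1 + C2*erf(2^(1/4)*b/2)


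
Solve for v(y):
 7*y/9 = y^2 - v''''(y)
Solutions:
 v(y) = C1 + C2*y + C3*y^2 + C4*y^3 + y^6/360 - 7*y^5/1080


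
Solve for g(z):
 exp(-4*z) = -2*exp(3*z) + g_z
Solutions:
 g(z) = C1 + 2*exp(3*z)/3 - exp(-4*z)/4


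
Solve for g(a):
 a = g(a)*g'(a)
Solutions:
 g(a) = -sqrt(C1 + a^2)
 g(a) = sqrt(C1 + a^2)


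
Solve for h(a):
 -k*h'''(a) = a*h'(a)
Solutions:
 h(a) = C1 + Integral(C2*airyai(a*(-1/k)^(1/3)) + C3*airybi(a*(-1/k)^(1/3)), a)


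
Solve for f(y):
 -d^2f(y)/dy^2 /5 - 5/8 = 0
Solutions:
 f(y) = C1 + C2*y - 25*y^2/16


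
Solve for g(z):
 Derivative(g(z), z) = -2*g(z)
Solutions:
 g(z) = C1*exp(-2*z)


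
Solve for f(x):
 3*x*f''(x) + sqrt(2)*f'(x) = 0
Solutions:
 f(x) = C1 + C2*x^(1 - sqrt(2)/3)


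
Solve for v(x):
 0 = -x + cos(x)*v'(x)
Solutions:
 v(x) = C1 + Integral(x/cos(x), x)


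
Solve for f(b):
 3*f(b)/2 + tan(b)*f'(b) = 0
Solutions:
 f(b) = C1/sin(b)^(3/2)


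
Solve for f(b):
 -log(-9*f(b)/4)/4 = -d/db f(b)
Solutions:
 -4*Integral(1/(log(-_y) - 2*log(2) + 2*log(3)), (_y, f(b))) = C1 - b


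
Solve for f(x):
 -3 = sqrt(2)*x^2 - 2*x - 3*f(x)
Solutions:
 f(x) = sqrt(2)*x^2/3 - 2*x/3 + 1


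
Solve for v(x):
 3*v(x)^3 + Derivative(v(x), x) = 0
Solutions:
 v(x) = -sqrt(2)*sqrt(-1/(C1 - 3*x))/2
 v(x) = sqrt(2)*sqrt(-1/(C1 - 3*x))/2


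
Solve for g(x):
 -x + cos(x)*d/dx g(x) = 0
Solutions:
 g(x) = C1 + Integral(x/cos(x), x)


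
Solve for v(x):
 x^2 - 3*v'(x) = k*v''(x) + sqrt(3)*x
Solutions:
 v(x) = C1 + C2*exp(-3*x/k) + 2*k^2*x/27 - k*x^2/9 + sqrt(3)*k*x/9 + x^3/9 - sqrt(3)*x^2/6


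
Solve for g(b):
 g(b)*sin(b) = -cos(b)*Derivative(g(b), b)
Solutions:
 g(b) = C1*cos(b)


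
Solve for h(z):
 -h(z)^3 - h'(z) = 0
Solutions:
 h(z) = -sqrt(2)*sqrt(-1/(C1 - z))/2
 h(z) = sqrt(2)*sqrt(-1/(C1 - z))/2


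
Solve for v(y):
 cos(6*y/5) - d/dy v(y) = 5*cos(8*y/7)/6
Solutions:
 v(y) = C1 - 35*sin(8*y/7)/48 + 5*sin(6*y/5)/6


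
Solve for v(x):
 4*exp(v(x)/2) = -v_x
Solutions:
 v(x) = 2*log(1/(C1 + 4*x)) + 2*log(2)


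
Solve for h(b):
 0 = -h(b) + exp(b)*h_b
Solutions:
 h(b) = C1*exp(-exp(-b))


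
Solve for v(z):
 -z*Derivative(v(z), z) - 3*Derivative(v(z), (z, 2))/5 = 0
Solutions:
 v(z) = C1 + C2*erf(sqrt(30)*z/6)


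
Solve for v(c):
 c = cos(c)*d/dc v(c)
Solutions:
 v(c) = C1 + Integral(c/cos(c), c)


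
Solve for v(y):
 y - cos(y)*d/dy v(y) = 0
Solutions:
 v(y) = C1 + Integral(y/cos(y), y)


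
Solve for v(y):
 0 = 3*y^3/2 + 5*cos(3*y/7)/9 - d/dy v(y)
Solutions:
 v(y) = C1 + 3*y^4/8 + 35*sin(3*y/7)/27


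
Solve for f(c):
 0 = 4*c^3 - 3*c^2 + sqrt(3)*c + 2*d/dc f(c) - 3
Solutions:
 f(c) = C1 - c^4/2 + c^3/2 - sqrt(3)*c^2/4 + 3*c/2


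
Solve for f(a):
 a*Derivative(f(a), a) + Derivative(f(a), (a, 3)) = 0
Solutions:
 f(a) = C1 + Integral(C2*airyai(-a) + C3*airybi(-a), a)


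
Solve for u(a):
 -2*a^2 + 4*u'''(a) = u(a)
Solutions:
 u(a) = C3*exp(2^(1/3)*a/2) - 2*a^2 + (C1*sin(2^(1/3)*sqrt(3)*a/4) + C2*cos(2^(1/3)*sqrt(3)*a/4))*exp(-2^(1/3)*a/4)


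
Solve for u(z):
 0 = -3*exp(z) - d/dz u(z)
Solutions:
 u(z) = C1 - 3*exp(z)


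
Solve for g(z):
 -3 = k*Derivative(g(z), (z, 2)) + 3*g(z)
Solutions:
 g(z) = C1*exp(-sqrt(3)*z*sqrt(-1/k)) + C2*exp(sqrt(3)*z*sqrt(-1/k)) - 1


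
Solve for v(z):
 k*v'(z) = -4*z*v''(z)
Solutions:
 v(z) = C1 + z^(1 - re(k)/4)*(C2*sin(log(z)*Abs(im(k))/4) + C3*cos(log(z)*im(k)/4))


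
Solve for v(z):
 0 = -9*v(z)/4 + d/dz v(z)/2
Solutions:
 v(z) = C1*exp(9*z/2)


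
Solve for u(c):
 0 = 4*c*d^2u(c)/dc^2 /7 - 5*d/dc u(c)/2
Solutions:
 u(c) = C1 + C2*c^(43/8)


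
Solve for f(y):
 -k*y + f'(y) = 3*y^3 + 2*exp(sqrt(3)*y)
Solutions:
 f(y) = C1 + k*y^2/2 + 3*y^4/4 + 2*sqrt(3)*exp(sqrt(3)*y)/3


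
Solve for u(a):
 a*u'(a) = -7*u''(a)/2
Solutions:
 u(a) = C1 + C2*erf(sqrt(7)*a/7)


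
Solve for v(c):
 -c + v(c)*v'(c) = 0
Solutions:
 v(c) = -sqrt(C1 + c^2)
 v(c) = sqrt(C1 + c^2)


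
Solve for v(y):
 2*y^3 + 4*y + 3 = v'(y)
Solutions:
 v(y) = C1 + y^4/2 + 2*y^2 + 3*y


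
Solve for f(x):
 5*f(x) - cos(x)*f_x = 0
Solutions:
 f(x) = C1*sqrt(sin(x) + 1)*(sin(x)^2 + 2*sin(x) + 1)/(sqrt(sin(x) - 1)*(sin(x)^2 - 2*sin(x) + 1))


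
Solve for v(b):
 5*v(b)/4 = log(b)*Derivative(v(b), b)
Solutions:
 v(b) = C1*exp(5*li(b)/4)


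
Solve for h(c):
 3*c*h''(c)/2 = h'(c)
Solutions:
 h(c) = C1 + C2*c^(5/3)


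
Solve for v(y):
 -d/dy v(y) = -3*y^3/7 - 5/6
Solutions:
 v(y) = C1 + 3*y^4/28 + 5*y/6


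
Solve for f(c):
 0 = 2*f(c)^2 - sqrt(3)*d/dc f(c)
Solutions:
 f(c) = -3/(C1 + 2*sqrt(3)*c)


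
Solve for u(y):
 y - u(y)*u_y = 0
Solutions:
 u(y) = -sqrt(C1 + y^2)
 u(y) = sqrt(C1 + y^2)


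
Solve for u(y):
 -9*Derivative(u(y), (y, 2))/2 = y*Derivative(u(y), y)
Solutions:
 u(y) = C1 + C2*erf(y/3)


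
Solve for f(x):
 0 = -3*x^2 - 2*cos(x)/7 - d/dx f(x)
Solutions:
 f(x) = C1 - x^3 - 2*sin(x)/7


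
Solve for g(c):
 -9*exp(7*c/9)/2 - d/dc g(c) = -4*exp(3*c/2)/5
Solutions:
 g(c) = C1 - 81*exp(7*c/9)/14 + 8*exp(3*c/2)/15


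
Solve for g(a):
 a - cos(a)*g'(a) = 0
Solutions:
 g(a) = C1 + Integral(a/cos(a), a)


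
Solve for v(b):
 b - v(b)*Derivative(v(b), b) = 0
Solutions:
 v(b) = -sqrt(C1 + b^2)
 v(b) = sqrt(C1 + b^2)


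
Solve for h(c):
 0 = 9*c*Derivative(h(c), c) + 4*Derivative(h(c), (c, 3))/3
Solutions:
 h(c) = C1 + Integral(C2*airyai(-3*2^(1/3)*c/2) + C3*airybi(-3*2^(1/3)*c/2), c)


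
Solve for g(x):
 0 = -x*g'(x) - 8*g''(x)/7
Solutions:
 g(x) = C1 + C2*erf(sqrt(7)*x/4)


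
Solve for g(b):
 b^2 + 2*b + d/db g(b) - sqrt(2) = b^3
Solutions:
 g(b) = C1 + b^4/4 - b^3/3 - b^2 + sqrt(2)*b


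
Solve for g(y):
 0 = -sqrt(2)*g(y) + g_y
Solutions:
 g(y) = C1*exp(sqrt(2)*y)


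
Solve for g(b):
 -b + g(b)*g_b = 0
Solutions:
 g(b) = -sqrt(C1 + b^2)
 g(b) = sqrt(C1 + b^2)


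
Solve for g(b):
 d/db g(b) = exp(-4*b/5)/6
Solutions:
 g(b) = C1 - 5*exp(-4*b/5)/24


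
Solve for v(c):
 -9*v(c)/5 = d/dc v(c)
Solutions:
 v(c) = C1*exp(-9*c/5)


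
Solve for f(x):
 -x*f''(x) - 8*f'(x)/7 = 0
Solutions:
 f(x) = C1 + C2/x^(1/7)


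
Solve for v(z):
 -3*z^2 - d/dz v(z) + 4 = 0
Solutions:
 v(z) = C1 - z^3 + 4*z


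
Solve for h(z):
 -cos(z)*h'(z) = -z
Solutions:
 h(z) = C1 + Integral(z/cos(z), z)


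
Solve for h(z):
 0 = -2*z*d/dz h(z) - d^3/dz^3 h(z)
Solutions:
 h(z) = C1 + Integral(C2*airyai(-2^(1/3)*z) + C3*airybi(-2^(1/3)*z), z)


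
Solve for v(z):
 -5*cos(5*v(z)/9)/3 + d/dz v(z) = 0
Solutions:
 -5*z/3 - 9*log(sin(5*v(z)/9) - 1)/10 + 9*log(sin(5*v(z)/9) + 1)/10 = C1


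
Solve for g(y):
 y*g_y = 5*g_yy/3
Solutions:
 g(y) = C1 + C2*erfi(sqrt(30)*y/10)


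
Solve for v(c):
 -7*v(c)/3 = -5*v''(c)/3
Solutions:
 v(c) = C1*exp(-sqrt(35)*c/5) + C2*exp(sqrt(35)*c/5)


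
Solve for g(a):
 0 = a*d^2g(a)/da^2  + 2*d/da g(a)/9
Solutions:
 g(a) = C1 + C2*a^(7/9)


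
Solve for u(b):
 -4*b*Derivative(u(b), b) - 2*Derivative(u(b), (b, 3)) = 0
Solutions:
 u(b) = C1 + Integral(C2*airyai(-2^(1/3)*b) + C3*airybi(-2^(1/3)*b), b)


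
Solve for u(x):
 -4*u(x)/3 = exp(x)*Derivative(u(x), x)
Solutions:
 u(x) = C1*exp(4*exp(-x)/3)


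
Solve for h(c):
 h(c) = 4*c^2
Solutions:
 h(c) = 4*c^2


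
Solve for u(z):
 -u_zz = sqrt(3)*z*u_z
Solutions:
 u(z) = C1 + C2*erf(sqrt(2)*3^(1/4)*z/2)


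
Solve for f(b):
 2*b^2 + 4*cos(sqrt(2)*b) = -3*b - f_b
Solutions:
 f(b) = C1 - 2*b^3/3 - 3*b^2/2 - 2*sqrt(2)*sin(sqrt(2)*b)


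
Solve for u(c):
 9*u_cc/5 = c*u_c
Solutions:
 u(c) = C1 + C2*erfi(sqrt(10)*c/6)


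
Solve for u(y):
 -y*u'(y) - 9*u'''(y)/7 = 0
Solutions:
 u(y) = C1 + Integral(C2*airyai(-21^(1/3)*y/3) + C3*airybi(-21^(1/3)*y/3), y)


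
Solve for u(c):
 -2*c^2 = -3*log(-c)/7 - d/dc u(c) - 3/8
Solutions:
 u(c) = C1 + 2*c^3/3 - 3*c*log(-c)/7 + 3*c/56


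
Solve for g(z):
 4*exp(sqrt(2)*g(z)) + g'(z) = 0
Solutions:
 g(z) = sqrt(2)*(2*log(1/(C1 + 4*z)) - log(2))/4


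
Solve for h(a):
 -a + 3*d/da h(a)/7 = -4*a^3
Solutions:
 h(a) = C1 - 7*a^4/3 + 7*a^2/6


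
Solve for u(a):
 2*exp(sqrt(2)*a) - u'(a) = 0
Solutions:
 u(a) = C1 + sqrt(2)*exp(sqrt(2)*a)


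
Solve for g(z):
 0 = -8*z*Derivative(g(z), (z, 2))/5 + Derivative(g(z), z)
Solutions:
 g(z) = C1 + C2*z^(13/8)


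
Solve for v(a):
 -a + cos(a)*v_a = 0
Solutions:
 v(a) = C1 + Integral(a/cos(a), a)


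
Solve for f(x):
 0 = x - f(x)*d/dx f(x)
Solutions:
 f(x) = -sqrt(C1 + x^2)
 f(x) = sqrt(C1 + x^2)


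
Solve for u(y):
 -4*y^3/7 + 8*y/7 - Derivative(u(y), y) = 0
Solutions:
 u(y) = C1 - y^4/7 + 4*y^2/7


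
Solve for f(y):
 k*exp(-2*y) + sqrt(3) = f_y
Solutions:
 f(y) = C1 - k*exp(-2*y)/2 + sqrt(3)*y


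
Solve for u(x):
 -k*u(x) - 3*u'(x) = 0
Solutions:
 u(x) = C1*exp(-k*x/3)


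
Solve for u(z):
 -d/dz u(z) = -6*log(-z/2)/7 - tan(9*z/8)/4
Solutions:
 u(z) = C1 + 6*z*log(-z)/7 - 6*z/7 - 6*z*log(2)/7 - 2*log(cos(9*z/8))/9


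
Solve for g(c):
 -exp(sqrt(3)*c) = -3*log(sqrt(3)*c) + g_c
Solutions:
 g(c) = C1 + 3*c*log(c) + c*(-3 + 3*log(3)/2) - sqrt(3)*exp(sqrt(3)*c)/3


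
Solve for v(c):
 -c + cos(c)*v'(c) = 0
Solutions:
 v(c) = C1 + Integral(c/cos(c), c)


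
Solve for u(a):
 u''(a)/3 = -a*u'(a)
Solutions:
 u(a) = C1 + C2*erf(sqrt(6)*a/2)


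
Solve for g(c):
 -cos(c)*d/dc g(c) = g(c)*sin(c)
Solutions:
 g(c) = C1*cos(c)


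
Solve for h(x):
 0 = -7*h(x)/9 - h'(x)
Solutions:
 h(x) = C1*exp(-7*x/9)


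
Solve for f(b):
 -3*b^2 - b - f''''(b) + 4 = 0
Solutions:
 f(b) = C1 + C2*b + C3*b^2 + C4*b^3 - b^6/120 - b^5/120 + b^4/6


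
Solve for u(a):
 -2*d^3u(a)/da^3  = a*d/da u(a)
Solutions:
 u(a) = C1 + Integral(C2*airyai(-2^(2/3)*a/2) + C3*airybi(-2^(2/3)*a/2), a)


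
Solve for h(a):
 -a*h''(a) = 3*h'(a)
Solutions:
 h(a) = C1 + C2/a^2


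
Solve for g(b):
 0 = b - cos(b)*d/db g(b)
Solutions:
 g(b) = C1 + Integral(b/cos(b), b)


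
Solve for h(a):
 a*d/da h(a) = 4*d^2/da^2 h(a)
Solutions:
 h(a) = C1 + C2*erfi(sqrt(2)*a/4)


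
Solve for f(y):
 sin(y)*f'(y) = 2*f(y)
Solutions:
 f(y) = C1*(cos(y) - 1)/(cos(y) + 1)


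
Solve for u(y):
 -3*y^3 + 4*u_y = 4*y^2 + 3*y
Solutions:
 u(y) = C1 + 3*y^4/16 + y^3/3 + 3*y^2/8


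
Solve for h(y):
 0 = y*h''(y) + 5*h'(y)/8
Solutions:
 h(y) = C1 + C2*y^(3/8)


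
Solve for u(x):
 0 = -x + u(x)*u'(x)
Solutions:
 u(x) = -sqrt(C1 + x^2)
 u(x) = sqrt(C1 + x^2)


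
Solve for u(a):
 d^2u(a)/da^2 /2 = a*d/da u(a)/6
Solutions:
 u(a) = C1 + C2*erfi(sqrt(6)*a/6)


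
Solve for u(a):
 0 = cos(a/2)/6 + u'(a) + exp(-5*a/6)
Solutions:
 u(a) = C1 - sin(a/2)/3 + 6*exp(-5*a/6)/5


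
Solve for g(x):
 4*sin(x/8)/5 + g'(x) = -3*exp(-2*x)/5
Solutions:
 g(x) = C1 + 32*cos(x/8)/5 + 3*exp(-2*x)/10


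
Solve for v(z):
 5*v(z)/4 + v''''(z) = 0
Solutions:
 v(z) = (C1*sin(5^(1/4)*z/2) + C2*cos(5^(1/4)*z/2))*exp(-5^(1/4)*z/2) + (C3*sin(5^(1/4)*z/2) + C4*cos(5^(1/4)*z/2))*exp(5^(1/4)*z/2)


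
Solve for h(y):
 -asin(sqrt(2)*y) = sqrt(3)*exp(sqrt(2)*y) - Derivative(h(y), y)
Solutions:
 h(y) = C1 + y*asin(sqrt(2)*y) + sqrt(2)*sqrt(1 - 2*y^2)/2 + sqrt(6)*exp(sqrt(2)*y)/2


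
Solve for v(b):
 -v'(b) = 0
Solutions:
 v(b) = C1


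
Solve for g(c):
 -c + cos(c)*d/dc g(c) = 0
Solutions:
 g(c) = C1 + Integral(c/cos(c), c)


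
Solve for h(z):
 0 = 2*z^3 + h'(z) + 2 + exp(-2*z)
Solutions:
 h(z) = C1 - z^4/2 - 2*z + exp(-2*z)/2


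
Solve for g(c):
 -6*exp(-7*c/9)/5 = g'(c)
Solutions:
 g(c) = C1 + 54*exp(-7*c/9)/35


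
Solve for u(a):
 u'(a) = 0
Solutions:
 u(a) = C1


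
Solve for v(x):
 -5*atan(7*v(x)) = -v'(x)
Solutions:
 Integral(1/atan(7*_y), (_y, v(x))) = C1 + 5*x


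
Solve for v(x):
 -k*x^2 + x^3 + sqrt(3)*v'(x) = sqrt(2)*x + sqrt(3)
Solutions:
 v(x) = C1 + sqrt(3)*k*x^3/9 - sqrt(3)*x^4/12 + sqrt(6)*x^2/6 + x


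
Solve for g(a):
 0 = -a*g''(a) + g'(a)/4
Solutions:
 g(a) = C1 + C2*a^(5/4)


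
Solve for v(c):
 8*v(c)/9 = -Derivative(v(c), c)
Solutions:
 v(c) = C1*exp(-8*c/9)


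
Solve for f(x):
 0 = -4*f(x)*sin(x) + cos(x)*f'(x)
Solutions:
 f(x) = C1/cos(x)^4


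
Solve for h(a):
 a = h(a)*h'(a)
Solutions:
 h(a) = -sqrt(C1 + a^2)
 h(a) = sqrt(C1 + a^2)


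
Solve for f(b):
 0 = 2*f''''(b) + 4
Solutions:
 f(b) = C1 + C2*b + C3*b^2 + C4*b^3 - b^4/12


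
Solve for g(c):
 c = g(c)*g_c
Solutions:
 g(c) = -sqrt(C1 + c^2)
 g(c) = sqrt(C1 + c^2)


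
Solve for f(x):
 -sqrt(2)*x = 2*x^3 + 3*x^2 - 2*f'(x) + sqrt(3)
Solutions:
 f(x) = C1 + x^4/4 + x^3/2 + sqrt(2)*x^2/4 + sqrt(3)*x/2


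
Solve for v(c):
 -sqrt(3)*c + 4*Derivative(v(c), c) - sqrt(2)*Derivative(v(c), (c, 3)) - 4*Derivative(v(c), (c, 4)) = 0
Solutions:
 v(c) = C1 + C2*exp(-c*(2^(2/3)/(-sqrt(2) + sqrt(2)*sqrt(-1 + (432 - sqrt(2))^2/2) + 432)^(1/3) + 2*sqrt(2) + 2^(1/3)*(-sqrt(2) + sqrt(2)*sqrt(-1 + (432 - sqrt(2))^2/2) + 432)^(1/3))/24)*sin(2^(1/3)*sqrt(3)*c*(-(-sqrt(2) + sqrt(2)*sqrt(-1 + 93312*(-1 + sqrt(2)/432)^2) + 432)^(1/3) + 2^(1/3)/(-sqrt(2) + sqrt(2)*sqrt(-1 + 93312*(-1 + sqrt(2)/432)^2) + 432)^(1/3))/24) + C3*exp(-c*(2^(2/3)/(-sqrt(2) + sqrt(2)*sqrt(-1 + (432 - sqrt(2))^2/2) + 432)^(1/3) + 2*sqrt(2) + 2^(1/3)*(-sqrt(2) + sqrt(2)*sqrt(-1 + (432 - sqrt(2))^2/2) + 432)^(1/3))/24)*cos(2^(1/3)*sqrt(3)*c*(-(-sqrt(2) + sqrt(2)*sqrt(-1 + 93312*(-1 + sqrt(2)/432)^2) + 432)^(1/3) + 2^(1/3)/(-sqrt(2) + sqrt(2)*sqrt(-1 + 93312*(-1 + sqrt(2)/432)^2) + 432)^(1/3))/24) + C4*exp(c*(-sqrt(2) + 2^(2/3)/(-sqrt(2) + sqrt(2)*sqrt(-1 + (432 - sqrt(2))^2/2) + 432)^(1/3) + 2^(1/3)*(-sqrt(2) + sqrt(2)*sqrt(-1 + (432 - sqrt(2))^2/2) + 432)^(1/3))/12) + sqrt(3)*c^2/8


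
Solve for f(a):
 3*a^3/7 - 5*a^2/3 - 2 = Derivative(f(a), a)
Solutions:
 f(a) = C1 + 3*a^4/28 - 5*a^3/9 - 2*a


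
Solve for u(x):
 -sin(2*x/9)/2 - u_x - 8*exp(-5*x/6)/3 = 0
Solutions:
 u(x) = C1 + 9*cos(2*x/9)/4 + 16*exp(-5*x/6)/5


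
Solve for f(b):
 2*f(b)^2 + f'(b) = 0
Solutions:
 f(b) = 1/(C1 + 2*b)


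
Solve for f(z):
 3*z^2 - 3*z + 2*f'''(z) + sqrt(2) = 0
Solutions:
 f(z) = C1 + C2*z + C3*z^2 - z^5/40 + z^4/16 - sqrt(2)*z^3/12


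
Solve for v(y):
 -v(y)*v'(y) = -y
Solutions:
 v(y) = -sqrt(C1 + y^2)
 v(y) = sqrt(C1 + y^2)


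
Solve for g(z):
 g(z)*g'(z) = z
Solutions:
 g(z) = -sqrt(C1 + z^2)
 g(z) = sqrt(C1 + z^2)


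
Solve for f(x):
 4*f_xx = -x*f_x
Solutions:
 f(x) = C1 + C2*erf(sqrt(2)*x/4)


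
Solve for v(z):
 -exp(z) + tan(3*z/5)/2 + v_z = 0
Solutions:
 v(z) = C1 + exp(z) + 5*log(cos(3*z/5))/6


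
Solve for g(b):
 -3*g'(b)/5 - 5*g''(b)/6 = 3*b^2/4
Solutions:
 g(b) = C1 + C2*exp(-18*b/25) - 5*b^3/12 + 125*b^2/72 - 3125*b/648


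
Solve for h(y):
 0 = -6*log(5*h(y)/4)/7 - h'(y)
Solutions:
 -7*Integral(1/(-log(_y) - log(5) + 2*log(2)), (_y, h(y)))/6 = C1 - y


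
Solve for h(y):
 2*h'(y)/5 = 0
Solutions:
 h(y) = C1


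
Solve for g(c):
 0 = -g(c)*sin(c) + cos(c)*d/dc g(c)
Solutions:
 g(c) = C1/cos(c)


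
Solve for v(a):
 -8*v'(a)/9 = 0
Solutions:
 v(a) = C1


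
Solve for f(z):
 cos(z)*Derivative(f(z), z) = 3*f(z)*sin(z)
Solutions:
 f(z) = C1/cos(z)^3


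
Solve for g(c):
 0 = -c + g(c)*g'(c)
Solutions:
 g(c) = -sqrt(C1 + c^2)
 g(c) = sqrt(C1 + c^2)


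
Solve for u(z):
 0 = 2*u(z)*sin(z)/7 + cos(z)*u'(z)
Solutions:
 u(z) = C1*cos(z)^(2/7)


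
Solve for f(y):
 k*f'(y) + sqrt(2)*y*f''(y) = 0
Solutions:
 f(y) = C1 + y^(-sqrt(2)*re(k)/2 + 1)*(C2*sin(sqrt(2)*log(y)*Abs(im(k))/2) + C3*cos(sqrt(2)*log(y)*im(k)/2))


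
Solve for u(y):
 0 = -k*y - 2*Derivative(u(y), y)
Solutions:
 u(y) = C1 - k*y^2/4


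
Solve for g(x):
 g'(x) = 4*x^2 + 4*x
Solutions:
 g(x) = C1 + 4*x^3/3 + 2*x^2


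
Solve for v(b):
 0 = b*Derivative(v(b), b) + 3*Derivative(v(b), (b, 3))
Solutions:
 v(b) = C1 + Integral(C2*airyai(-3^(2/3)*b/3) + C3*airybi(-3^(2/3)*b/3), b)


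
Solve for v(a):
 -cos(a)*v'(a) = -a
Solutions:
 v(a) = C1 + Integral(a/cos(a), a)


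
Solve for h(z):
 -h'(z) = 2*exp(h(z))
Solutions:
 h(z) = log(1/(C1 + 2*z))


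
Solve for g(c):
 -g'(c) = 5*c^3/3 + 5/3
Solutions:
 g(c) = C1 - 5*c^4/12 - 5*c/3


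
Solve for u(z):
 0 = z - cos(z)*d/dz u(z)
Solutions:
 u(z) = C1 + Integral(z/cos(z), z)


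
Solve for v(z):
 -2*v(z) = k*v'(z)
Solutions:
 v(z) = C1*exp(-2*z/k)


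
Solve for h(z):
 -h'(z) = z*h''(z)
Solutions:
 h(z) = C1 + C2*log(z)


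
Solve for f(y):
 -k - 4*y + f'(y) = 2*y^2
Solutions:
 f(y) = C1 + k*y + 2*y^3/3 + 2*y^2


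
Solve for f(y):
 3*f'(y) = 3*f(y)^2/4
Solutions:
 f(y) = -4/(C1 + y)


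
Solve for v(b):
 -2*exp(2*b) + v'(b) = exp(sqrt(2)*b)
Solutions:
 v(b) = C1 + exp(2*b) + sqrt(2)*exp(sqrt(2)*b)/2


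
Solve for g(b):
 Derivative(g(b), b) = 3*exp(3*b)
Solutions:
 g(b) = C1 + exp(3*b)


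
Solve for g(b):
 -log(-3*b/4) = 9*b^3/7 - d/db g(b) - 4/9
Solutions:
 g(b) = C1 + 9*b^4/28 + b*log(-b) + b*(-13/9 - 2*log(2) + log(3))


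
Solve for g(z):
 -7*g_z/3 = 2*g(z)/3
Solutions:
 g(z) = C1*exp(-2*z/7)


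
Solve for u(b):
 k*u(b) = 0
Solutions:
 u(b) = 0


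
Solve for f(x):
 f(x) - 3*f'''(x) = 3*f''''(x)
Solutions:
 f(x) = C1*exp(x*(-3 + sqrt(3)*sqrt(-16*2^(1/3)/(-9 + sqrt(337))^(1/3) + 3 + 2*2^(2/3)*(-9 + sqrt(337))^(1/3)))/12)*sin(x*sqrt(Abs(-sqrt(3)/(2*sqrt(-16*2^(1/3)/(-9 + sqrt(337))^(1/3) + 3 + 2*2^(2/3)*(-9 + sqrt(337))^(1/3))) - 2^(2/3)*(-9 + sqrt(337))^(1/3)/6 + 1/2 + 4*2^(1/3)/(3*(-9 + sqrt(337))^(1/3))))/2) + C2*exp(x*(-3 + sqrt(3)*sqrt(-16*2^(1/3)/(-9 + sqrt(337))^(1/3) + 3 + 2*2^(2/3)*(-9 + sqrt(337))^(1/3)))/12)*cos(x*sqrt(Abs(-sqrt(3)/(2*sqrt(-16*2^(1/3)/(-9 + sqrt(337))^(1/3) + 3 + 2*2^(2/3)*(-9 + sqrt(337))^(1/3))) - 2^(2/3)*(-9 + sqrt(337))^(1/3)/6 + 1/2 + 4*2^(1/3)/(3*(-9 + sqrt(337))^(1/3))))/2) + C3*exp(x*(-3 - sqrt(3)*sqrt(-16*2^(1/3)/(-9 + sqrt(337))^(1/3) + 3 + 2*2^(2/3)*(-9 + sqrt(337))^(1/3)) + 6*sqrt(Abs(-2^(2/3)*(-9 + sqrt(337))^(1/3)/6 + 1/2 + 4*2^(1/3)/(3*(-9 + sqrt(337))^(1/3)) + sqrt(3)/(2*sqrt(-16*2^(1/3)/(-9 + sqrt(337))^(1/3) + 3 + 2*2^(2/3)*(-9 + sqrt(337))^(1/3))))))/12) + C4*exp(-x*(sqrt(3)*sqrt(-16*2^(1/3)/(-9 + sqrt(337))^(1/3) + 3 + 2*2^(2/3)*(-9 + sqrt(337))^(1/3)) + 3 + 6*sqrt(Abs(-2^(2/3)*(-9 + sqrt(337))^(1/3)/6 + 1/2 + 4*2^(1/3)/(3*(-9 + sqrt(337))^(1/3)) + sqrt(3)/(2*sqrt(-16*2^(1/3)/(-9 + sqrt(337))^(1/3) + 3 + 2*2^(2/3)*(-9 + sqrt(337))^(1/3))))))/12)


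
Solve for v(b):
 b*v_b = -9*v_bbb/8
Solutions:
 v(b) = C1 + Integral(C2*airyai(-2*3^(1/3)*b/3) + C3*airybi(-2*3^(1/3)*b/3), b)


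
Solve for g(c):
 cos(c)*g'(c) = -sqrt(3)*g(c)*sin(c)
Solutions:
 g(c) = C1*cos(c)^(sqrt(3))


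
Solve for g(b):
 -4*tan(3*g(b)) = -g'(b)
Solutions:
 g(b) = -asin(C1*exp(12*b))/3 + pi/3
 g(b) = asin(C1*exp(12*b))/3


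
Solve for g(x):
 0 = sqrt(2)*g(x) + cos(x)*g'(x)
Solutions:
 g(x) = C1*(sin(x) - 1)^(sqrt(2)/2)/(sin(x) + 1)^(sqrt(2)/2)


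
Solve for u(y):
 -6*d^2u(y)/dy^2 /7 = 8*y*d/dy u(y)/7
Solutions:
 u(y) = C1 + C2*erf(sqrt(6)*y/3)


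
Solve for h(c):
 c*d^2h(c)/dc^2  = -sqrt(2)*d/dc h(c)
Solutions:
 h(c) = C1 + C2*c^(1 - sqrt(2))


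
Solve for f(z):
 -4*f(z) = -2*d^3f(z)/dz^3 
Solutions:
 f(z) = C3*exp(2^(1/3)*z) + (C1*sin(2^(1/3)*sqrt(3)*z/2) + C2*cos(2^(1/3)*sqrt(3)*z/2))*exp(-2^(1/3)*z/2)


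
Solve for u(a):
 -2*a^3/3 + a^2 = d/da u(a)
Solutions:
 u(a) = C1 - a^4/6 + a^3/3


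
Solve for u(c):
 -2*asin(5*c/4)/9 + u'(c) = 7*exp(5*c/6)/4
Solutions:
 u(c) = C1 + 2*c*asin(5*c/4)/9 + 2*sqrt(16 - 25*c^2)/45 + 21*exp(5*c/6)/10


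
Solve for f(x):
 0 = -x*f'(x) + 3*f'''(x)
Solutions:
 f(x) = C1 + Integral(C2*airyai(3^(2/3)*x/3) + C3*airybi(3^(2/3)*x/3), x)


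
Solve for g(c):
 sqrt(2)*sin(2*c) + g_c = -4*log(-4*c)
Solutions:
 g(c) = C1 - 4*c*log(-c) - 8*c*log(2) + 4*c + sqrt(2)*cos(2*c)/2


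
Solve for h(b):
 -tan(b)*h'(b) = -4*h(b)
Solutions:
 h(b) = C1*sin(b)^4


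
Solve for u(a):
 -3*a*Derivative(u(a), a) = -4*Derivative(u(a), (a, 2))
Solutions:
 u(a) = C1 + C2*erfi(sqrt(6)*a/4)


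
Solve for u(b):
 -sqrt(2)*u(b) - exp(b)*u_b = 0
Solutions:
 u(b) = C1*exp(sqrt(2)*exp(-b))


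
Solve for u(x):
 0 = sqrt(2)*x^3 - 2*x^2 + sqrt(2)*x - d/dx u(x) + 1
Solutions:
 u(x) = C1 + sqrt(2)*x^4/4 - 2*x^3/3 + sqrt(2)*x^2/2 + x


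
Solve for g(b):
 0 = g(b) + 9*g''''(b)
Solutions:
 g(b) = (C1*sin(sqrt(6)*b/6) + C2*cos(sqrt(6)*b/6))*exp(-sqrt(6)*b/6) + (C3*sin(sqrt(6)*b/6) + C4*cos(sqrt(6)*b/6))*exp(sqrt(6)*b/6)


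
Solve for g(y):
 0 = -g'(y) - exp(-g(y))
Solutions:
 g(y) = log(C1 - y)


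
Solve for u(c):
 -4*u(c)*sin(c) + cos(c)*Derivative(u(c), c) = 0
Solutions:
 u(c) = C1/cos(c)^4


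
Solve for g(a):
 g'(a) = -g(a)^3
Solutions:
 g(a) = -sqrt(2)*sqrt(-1/(C1 - a))/2
 g(a) = sqrt(2)*sqrt(-1/(C1 - a))/2


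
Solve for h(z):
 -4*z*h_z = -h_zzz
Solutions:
 h(z) = C1 + Integral(C2*airyai(2^(2/3)*z) + C3*airybi(2^(2/3)*z), z)


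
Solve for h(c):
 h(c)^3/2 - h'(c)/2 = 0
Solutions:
 h(c) = -sqrt(2)*sqrt(-1/(C1 + c))/2
 h(c) = sqrt(2)*sqrt(-1/(C1 + c))/2


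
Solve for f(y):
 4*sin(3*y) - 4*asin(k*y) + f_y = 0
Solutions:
 f(y) = C1 + 4*Piecewise((y*asin(k*y) + sqrt(-k^2*y^2 + 1)/k, Ne(k, 0)), (0, True)) + 4*cos(3*y)/3


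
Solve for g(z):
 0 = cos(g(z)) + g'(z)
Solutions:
 g(z) = pi - asin((C1 + exp(2*z))/(C1 - exp(2*z)))
 g(z) = asin((C1 + exp(2*z))/(C1 - exp(2*z)))


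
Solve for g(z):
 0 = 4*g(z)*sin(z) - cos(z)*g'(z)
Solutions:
 g(z) = C1/cos(z)^4


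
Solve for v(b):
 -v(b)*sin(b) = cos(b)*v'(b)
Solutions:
 v(b) = C1*cos(b)


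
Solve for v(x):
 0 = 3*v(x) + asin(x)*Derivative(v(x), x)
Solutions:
 v(x) = C1*exp(-3*Integral(1/asin(x), x))


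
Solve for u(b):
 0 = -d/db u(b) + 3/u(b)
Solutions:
 u(b) = -sqrt(C1 + 6*b)
 u(b) = sqrt(C1 + 6*b)


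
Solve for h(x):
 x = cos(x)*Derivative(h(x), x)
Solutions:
 h(x) = C1 + Integral(x/cos(x), x)


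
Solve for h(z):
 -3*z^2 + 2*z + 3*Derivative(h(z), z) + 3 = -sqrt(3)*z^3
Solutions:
 h(z) = C1 - sqrt(3)*z^4/12 + z^3/3 - z^2/3 - z


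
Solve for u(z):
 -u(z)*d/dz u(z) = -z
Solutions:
 u(z) = -sqrt(C1 + z^2)
 u(z) = sqrt(C1 + z^2)


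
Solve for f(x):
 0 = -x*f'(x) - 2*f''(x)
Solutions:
 f(x) = C1 + C2*erf(x/2)


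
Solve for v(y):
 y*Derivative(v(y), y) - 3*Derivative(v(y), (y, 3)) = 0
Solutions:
 v(y) = C1 + Integral(C2*airyai(3^(2/3)*y/3) + C3*airybi(3^(2/3)*y/3), y)


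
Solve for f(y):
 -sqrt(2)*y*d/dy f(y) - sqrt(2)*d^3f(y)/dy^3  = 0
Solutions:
 f(y) = C1 + Integral(C2*airyai(-y) + C3*airybi(-y), y)


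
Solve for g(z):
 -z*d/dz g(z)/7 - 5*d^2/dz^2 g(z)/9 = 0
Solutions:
 g(z) = C1 + C2*erf(3*sqrt(70)*z/70)


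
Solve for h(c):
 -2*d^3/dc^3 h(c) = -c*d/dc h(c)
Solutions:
 h(c) = C1 + Integral(C2*airyai(2^(2/3)*c/2) + C3*airybi(2^(2/3)*c/2), c)


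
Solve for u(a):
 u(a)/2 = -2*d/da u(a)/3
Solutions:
 u(a) = C1*exp(-3*a/4)


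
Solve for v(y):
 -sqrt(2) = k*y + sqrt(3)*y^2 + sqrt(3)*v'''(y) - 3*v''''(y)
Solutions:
 v(y) = C1 + C2*y + C3*y^2 + C4*exp(sqrt(3)*y/3) - y^5/60 + sqrt(3)*y^4*(-k - 6)/72 + y^3*(-k/6 - 1 - sqrt(6)/18)


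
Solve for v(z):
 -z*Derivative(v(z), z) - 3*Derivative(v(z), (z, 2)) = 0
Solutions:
 v(z) = C1 + C2*erf(sqrt(6)*z/6)


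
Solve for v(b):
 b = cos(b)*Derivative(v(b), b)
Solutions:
 v(b) = C1 + Integral(b/cos(b), b)


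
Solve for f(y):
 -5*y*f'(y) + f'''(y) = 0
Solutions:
 f(y) = C1 + Integral(C2*airyai(5^(1/3)*y) + C3*airybi(5^(1/3)*y), y)


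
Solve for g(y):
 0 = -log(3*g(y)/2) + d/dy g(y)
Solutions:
 Integral(1/(-log(_y) - log(3) + log(2)), (_y, g(y))) = C1 - y


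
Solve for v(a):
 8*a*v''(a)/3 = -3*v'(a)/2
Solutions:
 v(a) = C1 + C2*a^(7/16)


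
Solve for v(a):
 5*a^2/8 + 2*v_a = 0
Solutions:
 v(a) = C1 - 5*a^3/48


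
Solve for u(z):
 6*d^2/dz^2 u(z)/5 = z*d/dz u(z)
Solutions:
 u(z) = C1 + C2*erfi(sqrt(15)*z/6)


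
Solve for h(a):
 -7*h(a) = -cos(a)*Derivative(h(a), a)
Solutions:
 h(a) = C1*sqrt(sin(a) + 1)*(sin(a)^3 + 3*sin(a)^2 + 3*sin(a) + 1)/(sqrt(sin(a) - 1)*(sin(a)^3 - 3*sin(a)^2 + 3*sin(a) - 1))


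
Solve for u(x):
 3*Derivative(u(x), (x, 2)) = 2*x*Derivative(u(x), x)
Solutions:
 u(x) = C1 + C2*erfi(sqrt(3)*x/3)


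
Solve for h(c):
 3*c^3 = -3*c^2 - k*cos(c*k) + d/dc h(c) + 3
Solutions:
 h(c) = C1 + 3*c^4/4 + c^3 - 3*c + sin(c*k)


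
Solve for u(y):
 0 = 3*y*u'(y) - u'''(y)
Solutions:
 u(y) = C1 + Integral(C2*airyai(3^(1/3)*y) + C3*airybi(3^(1/3)*y), y)


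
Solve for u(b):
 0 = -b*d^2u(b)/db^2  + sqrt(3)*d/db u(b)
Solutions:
 u(b) = C1 + C2*b^(1 + sqrt(3))


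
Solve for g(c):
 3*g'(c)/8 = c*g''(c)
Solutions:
 g(c) = C1 + C2*c^(11/8)


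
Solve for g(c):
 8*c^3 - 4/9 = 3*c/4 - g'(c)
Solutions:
 g(c) = C1 - 2*c^4 + 3*c^2/8 + 4*c/9


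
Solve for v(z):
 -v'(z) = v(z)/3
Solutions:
 v(z) = C1*exp(-z/3)


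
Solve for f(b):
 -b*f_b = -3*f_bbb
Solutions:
 f(b) = C1 + Integral(C2*airyai(3^(2/3)*b/3) + C3*airybi(3^(2/3)*b/3), b)


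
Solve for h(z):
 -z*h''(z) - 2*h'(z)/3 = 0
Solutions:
 h(z) = C1 + C2*z^(1/3)


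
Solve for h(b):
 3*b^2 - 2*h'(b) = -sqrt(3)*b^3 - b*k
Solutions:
 h(b) = C1 + sqrt(3)*b^4/8 + b^3/2 + b^2*k/4


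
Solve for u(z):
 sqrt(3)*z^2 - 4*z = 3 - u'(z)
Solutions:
 u(z) = C1 - sqrt(3)*z^3/3 + 2*z^2 + 3*z


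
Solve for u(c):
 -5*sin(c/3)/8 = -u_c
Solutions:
 u(c) = C1 - 15*cos(c/3)/8


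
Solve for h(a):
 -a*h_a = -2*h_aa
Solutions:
 h(a) = C1 + C2*erfi(a/2)


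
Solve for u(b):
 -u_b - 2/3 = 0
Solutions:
 u(b) = C1 - 2*b/3


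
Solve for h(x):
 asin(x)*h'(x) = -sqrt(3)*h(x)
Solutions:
 h(x) = C1*exp(-sqrt(3)*Integral(1/asin(x), x))


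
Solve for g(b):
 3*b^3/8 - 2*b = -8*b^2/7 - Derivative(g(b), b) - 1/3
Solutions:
 g(b) = C1 - 3*b^4/32 - 8*b^3/21 + b^2 - b/3


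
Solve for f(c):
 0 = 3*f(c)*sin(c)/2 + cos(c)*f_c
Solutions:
 f(c) = C1*cos(c)^(3/2)


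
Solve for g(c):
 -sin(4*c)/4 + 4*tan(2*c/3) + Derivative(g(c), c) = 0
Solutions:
 g(c) = C1 + 6*log(cos(2*c/3)) - cos(4*c)/16


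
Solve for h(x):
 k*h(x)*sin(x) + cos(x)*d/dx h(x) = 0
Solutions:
 h(x) = C1*exp(k*log(cos(x)))


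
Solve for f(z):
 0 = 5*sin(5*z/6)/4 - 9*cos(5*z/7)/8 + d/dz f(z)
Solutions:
 f(z) = C1 + 63*sin(5*z/7)/40 + 3*cos(5*z/6)/2


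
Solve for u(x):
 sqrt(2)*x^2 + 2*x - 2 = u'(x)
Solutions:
 u(x) = C1 + sqrt(2)*x^3/3 + x^2 - 2*x


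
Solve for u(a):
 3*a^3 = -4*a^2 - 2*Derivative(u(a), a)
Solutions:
 u(a) = C1 - 3*a^4/8 - 2*a^3/3


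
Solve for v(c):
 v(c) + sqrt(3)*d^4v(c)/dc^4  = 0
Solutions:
 v(c) = (C1*sin(sqrt(2)*3^(7/8)*c/6) + C2*cos(sqrt(2)*3^(7/8)*c/6))*exp(-sqrt(2)*3^(7/8)*c/6) + (C3*sin(sqrt(2)*3^(7/8)*c/6) + C4*cos(sqrt(2)*3^(7/8)*c/6))*exp(sqrt(2)*3^(7/8)*c/6)


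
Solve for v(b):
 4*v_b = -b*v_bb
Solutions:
 v(b) = C1 + C2/b^3


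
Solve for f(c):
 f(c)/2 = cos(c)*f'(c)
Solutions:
 f(c) = C1*(sin(c) + 1)^(1/4)/(sin(c) - 1)^(1/4)


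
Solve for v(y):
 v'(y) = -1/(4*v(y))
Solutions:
 v(y) = -sqrt(C1 - 2*y)/2
 v(y) = sqrt(C1 - 2*y)/2


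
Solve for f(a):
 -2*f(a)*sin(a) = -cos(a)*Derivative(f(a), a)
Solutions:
 f(a) = C1/cos(a)^2


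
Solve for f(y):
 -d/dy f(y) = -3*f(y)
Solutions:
 f(y) = C1*exp(3*y)


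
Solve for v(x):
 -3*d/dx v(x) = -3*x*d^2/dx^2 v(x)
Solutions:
 v(x) = C1 + C2*x^2


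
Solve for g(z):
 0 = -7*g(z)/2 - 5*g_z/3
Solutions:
 g(z) = C1*exp(-21*z/10)


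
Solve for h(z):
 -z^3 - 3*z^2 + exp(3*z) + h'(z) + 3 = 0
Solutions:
 h(z) = C1 + z^4/4 + z^3 - 3*z - exp(3*z)/3


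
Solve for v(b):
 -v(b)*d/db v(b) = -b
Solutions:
 v(b) = -sqrt(C1 + b^2)
 v(b) = sqrt(C1 + b^2)


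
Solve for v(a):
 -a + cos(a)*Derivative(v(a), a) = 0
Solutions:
 v(a) = C1 + Integral(a/cos(a), a)


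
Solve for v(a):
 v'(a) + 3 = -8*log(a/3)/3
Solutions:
 v(a) = C1 - 8*a*log(a)/3 - a/3 + 8*a*log(3)/3


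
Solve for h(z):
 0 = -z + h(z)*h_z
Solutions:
 h(z) = -sqrt(C1 + z^2)
 h(z) = sqrt(C1 + z^2)


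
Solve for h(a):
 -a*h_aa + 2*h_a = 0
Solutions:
 h(a) = C1 + C2*a^3


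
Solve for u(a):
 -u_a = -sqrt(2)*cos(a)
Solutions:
 u(a) = C1 + sqrt(2)*sin(a)


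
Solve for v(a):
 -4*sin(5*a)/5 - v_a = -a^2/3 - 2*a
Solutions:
 v(a) = C1 + a^3/9 + a^2 + 4*cos(5*a)/25


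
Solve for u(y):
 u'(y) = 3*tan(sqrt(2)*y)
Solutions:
 u(y) = C1 - 3*sqrt(2)*log(cos(sqrt(2)*y))/2


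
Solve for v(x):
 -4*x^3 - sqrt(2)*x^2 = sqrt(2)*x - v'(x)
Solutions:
 v(x) = C1 + x^4 + sqrt(2)*x^3/3 + sqrt(2)*x^2/2


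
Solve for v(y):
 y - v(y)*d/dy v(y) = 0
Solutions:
 v(y) = -sqrt(C1 + y^2)
 v(y) = sqrt(C1 + y^2)


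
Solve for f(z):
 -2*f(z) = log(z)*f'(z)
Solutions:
 f(z) = C1*exp(-2*li(z))


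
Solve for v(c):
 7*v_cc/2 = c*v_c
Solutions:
 v(c) = C1 + C2*erfi(sqrt(7)*c/7)


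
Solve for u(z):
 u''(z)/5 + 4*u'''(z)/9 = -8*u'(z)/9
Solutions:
 u(z) = C1 + (C2*sin(sqrt(3119)*z/40) + C3*cos(sqrt(3119)*z/40))*exp(-9*z/40)


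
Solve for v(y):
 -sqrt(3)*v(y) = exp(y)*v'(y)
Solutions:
 v(y) = C1*exp(sqrt(3)*exp(-y))


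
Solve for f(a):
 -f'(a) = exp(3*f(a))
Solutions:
 f(a) = log((-3^(2/3) - 3*3^(1/6)*I)*(1/(C1 + a))^(1/3)/6)
 f(a) = log((-3^(2/3) + 3*3^(1/6)*I)*(1/(C1 + a))^(1/3)/6)
 f(a) = log(1/(C1 + 3*a))/3


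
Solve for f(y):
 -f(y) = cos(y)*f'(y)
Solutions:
 f(y) = C1*sqrt(sin(y) - 1)/sqrt(sin(y) + 1)


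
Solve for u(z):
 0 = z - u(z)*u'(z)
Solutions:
 u(z) = -sqrt(C1 + z^2)
 u(z) = sqrt(C1 + z^2)


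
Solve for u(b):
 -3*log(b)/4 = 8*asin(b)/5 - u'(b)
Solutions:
 u(b) = C1 + 3*b*log(b)/4 + 8*b*asin(b)/5 - 3*b/4 + 8*sqrt(1 - b^2)/5


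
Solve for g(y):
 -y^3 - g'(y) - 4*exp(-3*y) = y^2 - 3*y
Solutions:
 g(y) = C1 - y^4/4 - y^3/3 + 3*y^2/2 + 4*exp(-3*y)/3


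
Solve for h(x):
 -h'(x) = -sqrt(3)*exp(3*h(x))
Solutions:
 h(x) = log(-1/(C1 + 3*sqrt(3)*x))/3
 h(x) = log((-1/(C1 + sqrt(3)*x))^(1/3)*(-3^(2/3) - 3*3^(1/6)*I)/6)
 h(x) = log((-1/(C1 + sqrt(3)*x))^(1/3)*(-3^(2/3) + 3*3^(1/6)*I)/6)


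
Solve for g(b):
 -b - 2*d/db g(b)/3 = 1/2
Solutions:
 g(b) = C1 - 3*b^2/4 - 3*b/4


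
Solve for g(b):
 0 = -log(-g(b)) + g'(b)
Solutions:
 -li(-g(b)) = C1 + b


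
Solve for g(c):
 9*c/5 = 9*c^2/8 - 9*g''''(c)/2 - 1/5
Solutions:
 g(c) = C1 + C2*c + C3*c^2 + C4*c^3 + c^6/1440 - c^5/300 - c^4/540


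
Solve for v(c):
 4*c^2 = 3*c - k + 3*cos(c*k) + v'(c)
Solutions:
 v(c) = C1 + 4*c^3/3 - 3*c^2/2 + c*k - 3*sin(c*k)/k


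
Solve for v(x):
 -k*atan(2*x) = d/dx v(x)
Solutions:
 v(x) = C1 - k*(x*atan(2*x) - log(4*x^2 + 1)/4)


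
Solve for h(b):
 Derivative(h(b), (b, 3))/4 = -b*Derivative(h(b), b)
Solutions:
 h(b) = C1 + Integral(C2*airyai(-2^(2/3)*b) + C3*airybi(-2^(2/3)*b), b)


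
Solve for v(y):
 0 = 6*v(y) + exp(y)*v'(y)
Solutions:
 v(y) = C1*exp(6*exp(-y))


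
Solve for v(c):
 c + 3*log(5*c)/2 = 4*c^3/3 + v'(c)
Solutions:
 v(c) = C1 - c^4/3 + c^2/2 + 3*c*log(c)/2 - 3*c/2 + 3*c*log(5)/2


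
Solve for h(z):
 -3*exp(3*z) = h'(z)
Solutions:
 h(z) = C1 - exp(3*z)


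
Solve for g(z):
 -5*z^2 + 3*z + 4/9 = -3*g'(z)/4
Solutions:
 g(z) = C1 + 20*z^3/9 - 2*z^2 - 16*z/27


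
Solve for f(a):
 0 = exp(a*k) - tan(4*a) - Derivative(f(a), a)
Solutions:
 f(a) = C1 + Piecewise((exp(a*k)/k, Ne(k, 0)), (a, True)) + log(cos(4*a))/4


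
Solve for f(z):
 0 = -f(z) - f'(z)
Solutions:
 f(z) = C1*exp(-z)


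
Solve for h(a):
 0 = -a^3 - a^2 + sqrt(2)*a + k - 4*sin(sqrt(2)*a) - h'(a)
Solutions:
 h(a) = C1 - a^4/4 - a^3/3 + sqrt(2)*a^2/2 + a*k + 2*sqrt(2)*cos(sqrt(2)*a)


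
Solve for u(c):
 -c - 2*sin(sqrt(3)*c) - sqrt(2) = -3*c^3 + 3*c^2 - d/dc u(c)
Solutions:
 u(c) = C1 - 3*c^4/4 + c^3 + c^2/2 + sqrt(2)*c - 2*sqrt(3)*cos(sqrt(3)*c)/3


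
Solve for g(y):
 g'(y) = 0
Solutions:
 g(y) = C1


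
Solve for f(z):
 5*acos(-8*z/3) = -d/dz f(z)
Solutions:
 f(z) = C1 - 5*z*acos(-8*z/3) - 5*sqrt(9 - 64*z^2)/8


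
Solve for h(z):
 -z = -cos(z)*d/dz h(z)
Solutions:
 h(z) = C1 + Integral(z/cos(z), z)


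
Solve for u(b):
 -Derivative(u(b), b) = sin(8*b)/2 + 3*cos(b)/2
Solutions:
 u(b) = C1 - 3*sin(b)/2 + cos(8*b)/16


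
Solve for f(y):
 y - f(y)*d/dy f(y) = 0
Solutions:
 f(y) = -sqrt(C1 + y^2)
 f(y) = sqrt(C1 + y^2)


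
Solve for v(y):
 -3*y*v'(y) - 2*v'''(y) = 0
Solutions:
 v(y) = C1 + Integral(C2*airyai(-2^(2/3)*3^(1/3)*y/2) + C3*airybi(-2^(2/3)*3^(1/3)*y/2), y)


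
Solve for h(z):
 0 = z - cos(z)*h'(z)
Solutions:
 h(z) = C1 + Integral(z/cos(z), z)


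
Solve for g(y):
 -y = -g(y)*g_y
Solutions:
 g(y) = -sqrt(C1 + y^2)
 g(y) = sqrt(C1 + y^2)


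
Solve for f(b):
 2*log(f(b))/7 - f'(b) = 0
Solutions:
 li(f(b)) = C1 + 2*b/7


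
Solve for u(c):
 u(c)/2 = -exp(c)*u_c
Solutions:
 u(c) = C1*exp(exp(-c)/2)


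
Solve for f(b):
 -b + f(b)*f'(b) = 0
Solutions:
 f(b) = -sqrt(C1 + b^2)
 f(b) = sqrt(C1 + b^2)


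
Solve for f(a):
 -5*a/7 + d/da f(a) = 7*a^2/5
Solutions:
 f(a) = C1 + 7*a^3/15 + 5*a^2/14


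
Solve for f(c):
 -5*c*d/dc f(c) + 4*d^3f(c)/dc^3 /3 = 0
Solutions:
 f(c) = C1 + Integral(C2*airyai(30^(1/3)*c/2) + C3*airybi(30^(1/3)*c/2), c)


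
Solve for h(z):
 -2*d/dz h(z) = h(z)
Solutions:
 h(z) = C1*exp(-z/2)


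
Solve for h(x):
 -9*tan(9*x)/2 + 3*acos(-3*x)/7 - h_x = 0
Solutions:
 h(x) = C1 + 3*x*acos(-3*x)/7 + sqrt(1 - 9*x^2)/7 + log(cos(9*x))/2


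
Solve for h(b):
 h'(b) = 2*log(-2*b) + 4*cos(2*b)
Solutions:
 h(b) = C1 + 2*b*log(-b) - 2*b + 2*b*log(2) + 2*sin(2*b)


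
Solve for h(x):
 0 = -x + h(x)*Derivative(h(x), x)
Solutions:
 h(x) = -sqrt(C1 + x^2)
 h(x) = sqrt(C1 + x^2)


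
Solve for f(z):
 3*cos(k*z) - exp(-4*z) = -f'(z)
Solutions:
 f(z) = C1 - exp(-4*z)/4 - 3*sin(k*z)/k


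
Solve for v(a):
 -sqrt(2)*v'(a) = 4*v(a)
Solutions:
 v(a) = C1*exp(-2*sqrt(2)*a)


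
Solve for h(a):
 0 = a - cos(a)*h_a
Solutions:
 h(a) = C1 + Integral(a/cos(a), a)


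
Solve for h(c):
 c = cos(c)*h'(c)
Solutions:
 h(c) = C1 + Integral(c/cos(c), c)


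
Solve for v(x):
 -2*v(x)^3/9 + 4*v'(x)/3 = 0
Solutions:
 v(x) = -sqrt(3)*sqrt(-1/(C1 + x))
 v(x) = sqrt(3)*sqrt(-1/(C1 + x))


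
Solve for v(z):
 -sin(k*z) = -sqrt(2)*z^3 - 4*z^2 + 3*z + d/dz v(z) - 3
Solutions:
 v(z) = C1 + sqrt(2)*z^4/4 + 4*z^3/3 - 3*z^2/2 + 3*z + cos(k*z)/k


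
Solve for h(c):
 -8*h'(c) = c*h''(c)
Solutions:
 h(c) = C1 + C2/c^7


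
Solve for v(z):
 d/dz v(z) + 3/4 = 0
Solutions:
 v(z) = C1 - 3*z/4


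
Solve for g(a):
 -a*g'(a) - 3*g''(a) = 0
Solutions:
 g(a) = C1 + C2*erf(sqrt(6)*a/6)


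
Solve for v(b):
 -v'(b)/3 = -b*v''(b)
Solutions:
 v(b) = C1 + C2*b^(4/3)


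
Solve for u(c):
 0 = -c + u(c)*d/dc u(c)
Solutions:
 u(c) = -sqrt(C1 + c^2)
 u(c) = sqrt(C1 + c^2)


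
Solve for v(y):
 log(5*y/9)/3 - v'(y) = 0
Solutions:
 v(y) = C1 + y*log(y)/3 - 2*y*log(3)/3 - y/3 + y*log(5)/3


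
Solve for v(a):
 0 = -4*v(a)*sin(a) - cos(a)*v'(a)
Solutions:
 v(a) = C1*cos(a)^4


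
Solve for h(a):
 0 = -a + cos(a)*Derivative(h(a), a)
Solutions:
 h(a) = C1 + Integral(a/cos(a), a)


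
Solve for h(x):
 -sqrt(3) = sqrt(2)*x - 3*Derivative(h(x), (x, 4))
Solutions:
 h(x) = C1 + C2*x + C3*x^2 + C4*x^3 + sqrt(2)*x^5/360 + sqrt(3)*x^4/72


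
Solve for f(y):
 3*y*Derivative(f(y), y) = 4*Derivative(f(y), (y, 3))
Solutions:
 f(y) = C1 + Integral(C2*airyai(6^(1/3)*y/2) + C3*airybi(6^(1/3)*y/2), y)


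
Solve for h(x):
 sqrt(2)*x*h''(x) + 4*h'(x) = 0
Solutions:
 h(x) = C1 + C2*x^(1 - 2*sqrt(2))


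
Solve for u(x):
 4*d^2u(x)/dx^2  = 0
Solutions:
 u(x) = C1 + C2*x


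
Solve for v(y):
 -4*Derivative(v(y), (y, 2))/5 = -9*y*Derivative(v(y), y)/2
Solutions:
 v(y) = C1 + C2*erfi(3*sqrt(5)*y/4)


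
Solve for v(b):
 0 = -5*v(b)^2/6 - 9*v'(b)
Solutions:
 v(b) = 54/(C1 + 5*b)


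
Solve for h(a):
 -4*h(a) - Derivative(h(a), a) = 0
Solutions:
 h(a) = C1*exp(-4*a)


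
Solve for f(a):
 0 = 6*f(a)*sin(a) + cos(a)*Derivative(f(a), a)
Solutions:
 f(a) = C1*cos(a)^6


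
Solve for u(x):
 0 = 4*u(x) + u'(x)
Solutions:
 u(x) = C1*exp(-4*x)


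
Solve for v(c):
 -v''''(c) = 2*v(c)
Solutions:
 v(c) = (C1*sin(2^(3/4)*c/2) + C2*cos(2^(3/4)*c/2))*exp(-2^(3/4)*c/2) + (C3*sin(2^(3/4)*c/2) + C4*cos(2^(3/4)*c/2))*exp(2^(3/4)*c/2)
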